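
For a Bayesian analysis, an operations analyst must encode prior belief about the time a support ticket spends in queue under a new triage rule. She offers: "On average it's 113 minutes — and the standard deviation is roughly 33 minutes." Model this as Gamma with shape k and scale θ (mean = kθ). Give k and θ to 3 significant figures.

k ≈ 11.7, θ ≈ 9.64

For Gamma(k, scale θ): mean = kθ, variance = kθ², so CV = 1/√k.
CV = SD/mean = 33/113 = 0.292, hence k = 1/CV² = 11.7.
Then θ = mean/k = 113/11.7 = 9.64.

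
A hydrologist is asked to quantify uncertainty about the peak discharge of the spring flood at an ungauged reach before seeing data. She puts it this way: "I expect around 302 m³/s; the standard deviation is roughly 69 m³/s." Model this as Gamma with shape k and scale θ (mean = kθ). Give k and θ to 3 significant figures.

k ≈ 19.2, θ ≈ 15.8

For Gamma(k, scale θ): mean = kθ, variance = kθ², so CV = 1/√k.
CV = SD/mean = 69/302 = 0.2285, hence k = 1/CV² = 19.2.
Then θ = mean/k = 302/19.2 = 15.8.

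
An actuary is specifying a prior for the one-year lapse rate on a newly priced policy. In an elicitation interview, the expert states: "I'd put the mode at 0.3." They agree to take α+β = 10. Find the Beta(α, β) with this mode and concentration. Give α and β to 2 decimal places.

For α,β > 1 the Beta mode is (α−1)/(α+β−2). With α+β = 10, the mode is (α−1)/8.
Set (α−1)/8 = 0.3 → α = 1 + 0.3·8 = 3.40.
β = 10 − α = 6.60.

α = 3.40, β = 6.60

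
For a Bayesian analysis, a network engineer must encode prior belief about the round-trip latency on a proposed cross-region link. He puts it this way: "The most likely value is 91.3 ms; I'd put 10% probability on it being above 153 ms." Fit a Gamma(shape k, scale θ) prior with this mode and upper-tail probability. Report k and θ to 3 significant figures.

Gamma(k,θ) with k>1 has mode (k−1)θ, so θ = 91.3/(k−1).
Need P(X < 153) = 0.9 with θ tied to k this way. Start at k = 2, θ = 91.3: P(X<153) ≈ 0.499.
Too low — raise k to concentrate. Iterating converges to k ≈ 8.09.
Then θ = 91.3/(8.09−1) ≈ 12.9.

k ≈ 8.09, θ ≈ 12.9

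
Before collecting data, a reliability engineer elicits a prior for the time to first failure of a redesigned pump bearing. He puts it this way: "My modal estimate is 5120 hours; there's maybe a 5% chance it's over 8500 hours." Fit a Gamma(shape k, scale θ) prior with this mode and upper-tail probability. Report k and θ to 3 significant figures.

k ≈ 11.9, θ ≈ 471

Gamma(k,θ) with k>1 has mode (k−1)θ, so θ = 5120/(k−1).
Need P(X < 8500) = 0.95 with θ tied to k this way. Start at k = 2, θ = 5120: P(X<8500) ≈ 0.494.
Too low — raise k to concentrate. Iterating converges to k ≈ 11.9.
Then θ = 5120/(11.9−1) ≈ 471.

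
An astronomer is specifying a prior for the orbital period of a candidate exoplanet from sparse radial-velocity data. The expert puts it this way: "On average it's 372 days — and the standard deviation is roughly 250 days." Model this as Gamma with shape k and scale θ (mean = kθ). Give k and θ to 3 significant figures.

k ≈ 2.21, θ ≈ 168

For Gamma(k, scale θ): mean = kθ, variance = kθ², so CV = 1/√k.
CV = SD/mean = 250/372 = 0.672, hence k = 1/CV² = 2.21.
Then θ = mean/k = 372/2.21 = 168.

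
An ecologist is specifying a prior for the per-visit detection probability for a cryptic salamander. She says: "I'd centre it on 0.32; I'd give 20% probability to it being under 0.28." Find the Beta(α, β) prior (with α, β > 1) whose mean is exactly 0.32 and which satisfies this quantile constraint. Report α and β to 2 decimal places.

α ≈ 31.36, β ≈ 66.63

With mean 0.32 fixed, write α = 0.32s, β = 0.68s where s = α+β.
Need P(θ < 0.28) = 0.2 under Beta(0.32s, 0.68s). Normal approximation: (q−m)/√(m(1−m)/s) ≈ z_{0.2} = -0.842, so s ≈ 0.32·0.68·(-0.842)²/(0.28−0.32)² = 96.3.
At s = 96.3: P(θ<0.28) ≈ 0.202. Adjusting to match 0.2 gives s ≈ 97.99.
So α = 0.32·97.99 ≈ 31.36, β = 0.68·97.99 ≈ 66.63.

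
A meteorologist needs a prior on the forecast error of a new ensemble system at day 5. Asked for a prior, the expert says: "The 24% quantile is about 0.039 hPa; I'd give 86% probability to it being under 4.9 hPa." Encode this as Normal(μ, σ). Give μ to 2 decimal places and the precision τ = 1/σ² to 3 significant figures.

For Normal(μ,σ), the p-quantile is μ + z_p·σ. Here z_{0.24} = -0.7063, z_{0.86} = 1.08.
So 0.039 = μ − 0.7063σ and 4.9 = μ + 1.08σ.
Subtracting: σ = (4.9 − 0.039)/(1.08 − (-0.7063)) = 2.72.
Then μ = 0.039 − (-0.7063)·2.72 = 1.96.
Precision τ = 1/σ² = 1/2.721² = 0.135.

μ = 1.96, τ = 0.135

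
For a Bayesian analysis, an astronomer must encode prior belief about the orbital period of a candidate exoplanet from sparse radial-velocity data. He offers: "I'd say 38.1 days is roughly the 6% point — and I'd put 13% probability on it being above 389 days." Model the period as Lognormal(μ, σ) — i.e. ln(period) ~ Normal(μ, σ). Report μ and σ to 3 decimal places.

If T ~ Lognormal(μ,σ) then ln T ~ Normal(μ,σ), so the p-quantile of ln T is μ + z_p·σ.
ln(38.1) = 3.64 and ln(389) = 5.964; z_{0.06} = -1.555, z_{0.87} = 1.126.
σ = (5.964 − 3.64)/(1.126 − (-1.555)) = 0.867.
μ = 3.64 − (-1.555)·0.867 = 4.988.

μ ≈ 4.988, σ ≈ 0.867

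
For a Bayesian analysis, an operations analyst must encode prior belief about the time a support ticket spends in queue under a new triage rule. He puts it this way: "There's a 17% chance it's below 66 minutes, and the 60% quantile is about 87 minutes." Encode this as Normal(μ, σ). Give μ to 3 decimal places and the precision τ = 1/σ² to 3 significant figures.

The p-quantile of Normal(μ,σ) is μ + z_p·σ, with z_{0.17} = -0.9542 and z_{0.6} = 0.2533.
Eliminate σ: μ = (z₂·x₁ − z₁·x₂)/(z₂ − z₁) = (0.2533·66 − (-0.9542)·87)/1.208 = 82.594.
Then σ = (x₂ − x₁)/(z₂ − z₁) = (87 − 66)/1.208 = 17.391.
Precision τ = 1/σ² = 1/17.39² = 0.00331.

μ = 82.594, τ = 0.00331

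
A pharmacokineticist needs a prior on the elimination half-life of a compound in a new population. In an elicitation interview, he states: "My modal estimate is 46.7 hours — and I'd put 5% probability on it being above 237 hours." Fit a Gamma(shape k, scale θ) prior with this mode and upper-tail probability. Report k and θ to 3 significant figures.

k ≈ 1.9, θ ≈ 51.7

Gamma(k,θ) with k>1 has mode (k−1)θ, so θ = 46.7/(k−1).
Need P(X < 237) = 0.95 with θ tied to k this way. Start at k = 2, θ = 46.7: P(X<237) ≈ 0.962.
Too high — lower k to spread out. Iterating converges to k ≈ 1.9.
Then θ = 46.7/(1.9−1) ≈ 51.7.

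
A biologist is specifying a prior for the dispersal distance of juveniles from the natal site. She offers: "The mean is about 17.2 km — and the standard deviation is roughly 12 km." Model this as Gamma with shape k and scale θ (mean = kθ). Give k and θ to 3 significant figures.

For Gamma(k, scale θ): mean = kθ, variance = kθ², so CV = 1/√k.
CV = SD/mean = 12/17.2 = 0.6977, hence k = 1/CV² = 2.05.
Then θ = mean/k = 17.2/2.05 = 8.37.

k ≈ 2.05, θ ≈ 8.37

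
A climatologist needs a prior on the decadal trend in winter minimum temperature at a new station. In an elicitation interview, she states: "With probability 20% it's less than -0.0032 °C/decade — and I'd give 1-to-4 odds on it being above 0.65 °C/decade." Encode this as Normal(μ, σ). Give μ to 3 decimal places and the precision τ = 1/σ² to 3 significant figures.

The p-quantile of Normal(μ,σ) is μ + z_p·σ, with z_{0.2} = -0.8416 and z_{0.8} = 0.8416.
Eliminate σ: μ = (z₂·x₁ − z₁·x₂)/(z₂ − z₁) = (0.8416·-0.0032 − (-0.8416)·0.65)/1.683 = 0.323.
Then σ = (x₂ − x₁)/(z₂ − z₁) = (0.65 − -0.0032)/1.683 = 0.388.
Precision τ = 1/σ² = 1/0.3881² = 6.64.

μ = 0.323, τ = 6.64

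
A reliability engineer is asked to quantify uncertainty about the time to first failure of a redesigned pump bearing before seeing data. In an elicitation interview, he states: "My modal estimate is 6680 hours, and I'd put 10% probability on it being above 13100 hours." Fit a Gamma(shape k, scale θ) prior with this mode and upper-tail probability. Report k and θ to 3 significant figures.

k ≈ 5.22, θ ≈ 1580

Gamma(k,θ) with k>1 has mode (k−1)θ, so θ = 6680/(k−1).
Need P(X < 13100) = 0.9 with θ tied to k this way. Start at k = 2, θ = 6680: P(X<13100) ≈ 0.583.
Too low — raise k to concentrate. Iterating converges to k ≈ 5.22.
Then θ = 6680/(5.22−1) ≈ 1580.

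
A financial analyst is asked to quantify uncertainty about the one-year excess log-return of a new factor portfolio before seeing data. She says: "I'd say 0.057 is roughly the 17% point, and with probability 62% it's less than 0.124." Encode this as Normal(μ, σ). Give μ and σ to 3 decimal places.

For Normal(μ,σ), the p-quantile is μ + z_p·σ. Here z_{0.17} = -0.9542, z_{0.62} = 0.3055.
So 0.057 = μ − 0.9542σ and 0.124 = μ + 0.3055σ.
Subtracting: σ = (0.124 − 0.057)/(0.3055 − (-0.9542)) = 0.053.
Then μ = 0.057 − (-0.9542)·0.053 = 0.108.

μ = 0.108, σ = 0.053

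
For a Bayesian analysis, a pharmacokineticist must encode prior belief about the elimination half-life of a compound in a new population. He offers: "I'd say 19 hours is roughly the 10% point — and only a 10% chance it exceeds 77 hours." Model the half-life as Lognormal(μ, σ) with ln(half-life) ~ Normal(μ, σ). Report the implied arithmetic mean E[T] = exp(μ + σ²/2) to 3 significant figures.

E[T] ≈ 44.4 hours

If T ~ Lognormal(μ,σ) then ln T ~ Normal(μ,σ), so the p-quantile of ln T is μ + z_p·σ.
ln(19) = 2.944 and ln(77) = 4.344; z_{0.1} = -1.282, z_{0.9} = 1.282.
σ = (4.344 − 2.944)/(1.282 − (-1.282)) = 0.546.
μ = 2.944 − (-1.282)·0.546 = 3.644.
E[T] = exp(μ + σ²/2) = exp(3.644 + 0.1490) = 44.4 hours.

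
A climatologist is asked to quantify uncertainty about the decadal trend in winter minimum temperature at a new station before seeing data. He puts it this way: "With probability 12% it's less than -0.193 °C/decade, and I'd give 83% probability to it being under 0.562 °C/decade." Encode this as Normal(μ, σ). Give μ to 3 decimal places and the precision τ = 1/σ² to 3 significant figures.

The p-quantile of Normal(μ,σ) is μ + z_p·σ, with z_{0.12} = -1.175 and z_{0.83} = 0.9542.
Eliminate σ: μ = (z₂·x₁ − z₁·x₂)/(z₂ − z₁) = (0.9542·-0.193 − (-1.175)·0.562)/2.129 = 0.224.
Then σ = (x₂ − x₁)/(z₂ − z₁) = (0.562 − -0.193)/2.129 = 0.355.
Precision τ = 1/σ² = 1/0.3546² = 7.95.

μ = 0.224, τ = 7.95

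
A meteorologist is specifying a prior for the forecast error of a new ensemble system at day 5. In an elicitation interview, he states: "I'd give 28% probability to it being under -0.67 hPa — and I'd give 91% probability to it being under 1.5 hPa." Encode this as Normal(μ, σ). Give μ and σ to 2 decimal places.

μ = -0.01, σ = 1.13

The p-quantile of Normal(μ,σ) is μ + z_p·σ, with z_{0.28} = -0.5828 and z_{0.91} = 1.341.
Eliminate σ: μ = (z₂·x₁ − z₁·x₂)/(z₂ − z₁) = (1.341·-0.67 − (-0.5828)·1.5)/1.924 = -0.01.
Then σ = (x₂ − x₁)/(z₂ − z₁) = (1.5 − -0.67)/1.924 = 1.13.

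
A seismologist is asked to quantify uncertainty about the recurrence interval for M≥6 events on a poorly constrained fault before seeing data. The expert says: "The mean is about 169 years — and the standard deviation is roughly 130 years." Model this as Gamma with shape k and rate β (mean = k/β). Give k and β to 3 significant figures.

k ≈ 1.69, β ≈ 0.01

For Gamma(k, rate β): mean = k/β, variance = k/β², so CV = 1/√k.
CV = SD/mean = 130/169 = 0.7692, hence k = 1/CV² = 1.69.
Then β = k/mean = 1.69/169 = 0.01.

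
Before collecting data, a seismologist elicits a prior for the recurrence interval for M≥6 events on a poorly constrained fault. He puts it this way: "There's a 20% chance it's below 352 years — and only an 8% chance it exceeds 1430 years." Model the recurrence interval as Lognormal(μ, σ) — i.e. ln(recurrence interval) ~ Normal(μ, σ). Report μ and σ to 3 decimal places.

If T ~ Lognormal(μ,σ) then ln T ~ Normal(μ,σ), so the p-quantile of ln T is μ + z_p·σ.
ln(352) = 5.864 and ln(1430) = 7.265; z_{0.2} = -0.8416, z_{0.92} = 1.405.
σ = (7.265 − 5.864)/(1.405 − (-0.8416)) = 0.624.
μ = 5.864 − (-0.8416)·0.624 = 6.389.

μ ≈ 6.389, σ ≈ 0.624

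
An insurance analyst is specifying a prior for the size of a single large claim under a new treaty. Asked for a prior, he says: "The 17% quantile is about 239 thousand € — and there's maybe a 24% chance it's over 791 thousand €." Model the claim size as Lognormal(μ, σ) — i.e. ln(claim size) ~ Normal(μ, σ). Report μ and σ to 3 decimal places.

If T ~ Lognormal(μ,σ) then ln T ~ Normal(μ,σ), so the p-quantile of ln T is μ + z_p·σ.
ln(239) = 5.476 and ln(791) = 6.673; z_{0.17} = -0.9542, z_{0.76} = 0.7063.
σ = (6.673 − 5.476)/(0.7063 − (-0.9542)) = 0.721.
μ = 5.476 − (-0.9542)·0.721 = 6.164.

μ ≈ 6.164, σ ≈ 0.721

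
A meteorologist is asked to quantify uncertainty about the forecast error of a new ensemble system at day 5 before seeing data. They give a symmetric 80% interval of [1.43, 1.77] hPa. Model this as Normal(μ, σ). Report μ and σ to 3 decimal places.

μ = 1.600, σ = 0.133

A symmetric 80% interval runs μ ± z·σ with z = 1.282.
Half-width = 0.17, so σ = 0.17/1.282 = 0.133.
μ is the interval midpoint, 1.600.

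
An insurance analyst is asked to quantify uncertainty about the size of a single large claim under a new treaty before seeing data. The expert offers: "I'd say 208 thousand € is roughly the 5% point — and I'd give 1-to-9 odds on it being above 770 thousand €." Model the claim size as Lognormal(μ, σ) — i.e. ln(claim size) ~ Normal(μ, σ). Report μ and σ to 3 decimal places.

μ ≈ 6.073, σ ≈ 0.447

If T ~ Lognormal(μ,σ) then ln T ~ Normal(μ,σ), so the p-quantile of ln T is μ + z_p·σ.
ln(208) = 5.338 and ln(770) = 6.646; z_{0.05} = -1.645, z_{0.9} = 1.282.
σ = (6.646 − 5.338)/(1.282 − (-1.645)) = 0.447.
μ = 5.338 − (-1.645)·0.447 = 6.073.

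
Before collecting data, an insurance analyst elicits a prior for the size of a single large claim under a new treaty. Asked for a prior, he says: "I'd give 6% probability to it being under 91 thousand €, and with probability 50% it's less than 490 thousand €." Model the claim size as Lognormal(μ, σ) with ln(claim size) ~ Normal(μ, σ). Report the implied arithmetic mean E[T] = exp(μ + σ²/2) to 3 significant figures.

If T ~ Lognormal(μ,σ) then ln T ~ Normal(μ,σ), so the p-quantile of ln T is μ + z_p·σ.
ln(91) = 4.511 and ln(490) = 6.194; z_{0.06} = -1.555, z_{0.5} = 0.
σ = (6.194 − 4.511)/(0 − (-1.555)) = 1.083.
μ = 4.511 − (-1.555)·1.083 = 6.194.
E[T] = exp(μ + σ²/2) = exp(6.194 + 0.5863) = 881 thousand €.

E[T] ≈ 881 thousand €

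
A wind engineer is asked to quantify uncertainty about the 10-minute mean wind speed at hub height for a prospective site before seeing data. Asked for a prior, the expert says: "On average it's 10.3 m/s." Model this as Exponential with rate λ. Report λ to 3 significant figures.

λ ≈ 0.0971

Exponential mean = 1/λ, so λ = 1/10.3 = 0.0971.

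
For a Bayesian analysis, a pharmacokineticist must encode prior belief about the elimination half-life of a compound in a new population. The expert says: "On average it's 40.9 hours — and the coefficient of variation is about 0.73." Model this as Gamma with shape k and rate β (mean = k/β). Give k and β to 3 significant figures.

k ≈ 1.88, β ≈ 0.0459

For Gamma(k, rate β): mean = k/β, variance = k/β², so CV = 1/√k.
CV = 0.73, hence k = 1/CV² = 1.88.
Then β = k/mean = 1.88/40.9 = 0.0459.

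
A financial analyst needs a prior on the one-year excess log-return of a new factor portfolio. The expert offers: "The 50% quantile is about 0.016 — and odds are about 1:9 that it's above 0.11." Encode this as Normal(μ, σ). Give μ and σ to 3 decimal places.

μ = 0.016, σ = 0.073

For Normal(μ,σ), the p-quantile is μ + z_p·σ. Here z_{0.5} = 0, z_{0.9} = 1.282.
So 0.016 = μ + 0σ and 0.11 = μ + 1.282σ.
Subtracting: σ = (0.11 − 0.016)/(1.282 − (0)) = 0.073.
Then μ = 0.016 − (0)·0.073 = 0.016.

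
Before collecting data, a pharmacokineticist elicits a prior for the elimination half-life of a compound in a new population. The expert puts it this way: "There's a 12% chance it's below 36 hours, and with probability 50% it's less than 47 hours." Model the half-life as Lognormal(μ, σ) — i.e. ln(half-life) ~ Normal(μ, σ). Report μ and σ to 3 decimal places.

If T ~ Lognormal(μ,σ) then ln T ~ Normal(μ,σ), so the p-quantile of ln T is μ + z_p·σ.
ln(36) = 3.584 and ln(47) = 3.85; z_{0.12} = -1.175, z_{0.5} = 0.
σ = (3.85 − 3.584)/(0 − (-1.175)) = 0.227.
μ = 3.584 − (-1.175)·0.227 = 3.850.

μ ≈ 3.850, σ ≈ 0.227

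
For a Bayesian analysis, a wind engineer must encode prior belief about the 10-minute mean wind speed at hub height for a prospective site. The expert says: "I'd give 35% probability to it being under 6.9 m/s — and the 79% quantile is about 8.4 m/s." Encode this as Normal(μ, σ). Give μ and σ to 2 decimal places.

μ = 7.38, σ = 1.26

For Normal(μ,σ), the p-quantile is μ + z_p·σ. Here z_{0.35} = -0.3853, z_{0.79} = 0.8064.
So 6.9 = μ − 0.3853σ and 8.4 = μ + 0.8064σ.
Subtracting: σ = (8.4 − 6.9)/(0.8064 − (-0.3853)) = 1.26.
Then μ = 6.9 − (-0.3853)·1.26 = 7.38.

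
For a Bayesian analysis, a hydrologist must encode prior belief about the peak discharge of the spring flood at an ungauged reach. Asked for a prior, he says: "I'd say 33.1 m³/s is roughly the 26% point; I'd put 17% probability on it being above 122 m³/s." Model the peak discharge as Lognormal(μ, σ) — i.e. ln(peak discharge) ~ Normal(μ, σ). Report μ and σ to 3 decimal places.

μ ≈ 4.025, σ ≈ 0.817

If T ~ Lognormal(μ,σ) then ln T ~ Normal(μ,σ), so the p-quantile of ln T is μ + z_p·σ.
ln(33.1) = 3.5 and ln(122) = 4.804; z_{0.26} = -0.6433, z_{0.83} = 0.9542.
σ = (4.804 − 3.5)/(0.9542 − (-0.6433)) = 0.817.
μ = 3.5 − (-0.6433)·0.817 = 4.025.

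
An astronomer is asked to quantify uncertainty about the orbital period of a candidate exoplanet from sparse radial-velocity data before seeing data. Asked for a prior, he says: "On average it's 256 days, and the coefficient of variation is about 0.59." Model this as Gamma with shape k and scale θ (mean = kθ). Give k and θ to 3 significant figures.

For Gamma(k, scale θ): mean = kθ, variance = kθ², so CV = 1/√k.
CV = 0.59, hence k = 1/CV² = 2.87.
Then θ = mean/k = 256/2.87 = 89.1.

k ≈ 2.87, θ ≈ 89.1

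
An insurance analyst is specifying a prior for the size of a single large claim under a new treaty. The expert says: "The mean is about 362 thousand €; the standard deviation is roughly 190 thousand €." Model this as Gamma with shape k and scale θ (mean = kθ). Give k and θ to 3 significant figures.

For Gamma(k, scale θ): mean = kθ, variance = kθ², so CV = 1/√k.
CV = SD/mean = 190/362 = 0.5249, hence k = 1/CV² = 3.63.
Then θ = mean/k = 362/3.63 = 99.7.

k ≈ 3.63, θ ≈ 99.7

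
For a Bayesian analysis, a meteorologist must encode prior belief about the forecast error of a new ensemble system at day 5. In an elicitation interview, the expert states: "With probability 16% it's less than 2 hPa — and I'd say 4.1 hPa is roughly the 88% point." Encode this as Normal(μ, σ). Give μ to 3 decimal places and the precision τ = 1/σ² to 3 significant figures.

The p-quantile of Normal(μ,σ) is μ + z_p·σ, with z_{0.16} = -0.9945 and z_{0.88} = 1.175.
Eliminate σ: μ = (z₂·x₁ − z₁·x₂)/(z₂ − z₁) = (1.175·2 − (-0.9945)·4.1)/2.169 = 2.963.
Then σ = (x₂ − x₁)/(z₂ − z₁) = (4.1 − 2)/2.169 = 0.968.
Precision τ = 1/σ² = 1/0.968² = 1.07.

μ = 2.963, τ = 1.07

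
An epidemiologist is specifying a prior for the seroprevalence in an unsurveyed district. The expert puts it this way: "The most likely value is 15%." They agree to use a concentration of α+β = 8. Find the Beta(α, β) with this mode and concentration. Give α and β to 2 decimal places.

For α,β > 1 the Beta mode is (α−1)/(α+β−2). With α+β = 8, the mode is (α−1)/6.
Set (α−1)/6 = 0.15 → α = 1 + 0.15·6 = 1.90.
β = 8 − α = 6.10.

α = 1.90, β = 6.10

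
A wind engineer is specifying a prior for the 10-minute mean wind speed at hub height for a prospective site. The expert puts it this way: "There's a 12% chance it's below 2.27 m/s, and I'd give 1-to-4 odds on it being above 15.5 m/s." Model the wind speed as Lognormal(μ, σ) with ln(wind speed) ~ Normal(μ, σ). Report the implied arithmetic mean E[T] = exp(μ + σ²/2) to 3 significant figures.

If T ~ Lognormal(μ,σ) then ln T ~ Normal(μ,σ), so the p-quantile of ln T is μ + z_p·σ.
ln(2.27) = 0.8198 and ln(15.5) = 2.741; z_{0.12} = -1.175, z_{0.8} = 0.8416.
σ = (2.741 − 0.8198)/(0.8416 − (-1.175)) = 0.953.
μ = 0.8198 − (-1.175)·0.953 = 1.939.
E[T] = exp(μ + σ²/2) = exp(1.939 + 0.4537) = 10.9 m/s.

E[T] ≈ 10.9 m/s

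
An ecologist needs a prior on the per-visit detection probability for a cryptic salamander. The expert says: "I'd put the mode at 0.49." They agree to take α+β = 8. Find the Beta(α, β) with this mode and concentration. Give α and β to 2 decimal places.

For α,β > 1 the Beta mode is (α−1)/(α+β−2). With α+β = 8, the mode is (α−1)/6.
Set (α−1)/6 = 0.49 → α = 1 + 0.49·6 = 3.94.
β = 8 − α = 4.06.

α = 3.94, β = 4.06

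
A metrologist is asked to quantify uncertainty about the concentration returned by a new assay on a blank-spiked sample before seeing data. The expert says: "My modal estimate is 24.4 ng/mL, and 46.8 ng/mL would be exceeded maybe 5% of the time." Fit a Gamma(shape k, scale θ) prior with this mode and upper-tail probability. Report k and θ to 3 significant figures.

k ≈ 7.55, θ ≈ 3.73

Gamma(k,θ) with k>1 has mode (k−1)θ, so θ = 24.4/(k−1).
Need P(X < 46.8) = 0.95 with θ tied to k this way. Start at k = 2, θ = 24.4: P(X<46.8) ≈ 0.571.
Too low — raise k to concentrate. Iterating converges to k ≈ 7.55.
Then θ = 24.4/(7.55−1) ≈ 3.73.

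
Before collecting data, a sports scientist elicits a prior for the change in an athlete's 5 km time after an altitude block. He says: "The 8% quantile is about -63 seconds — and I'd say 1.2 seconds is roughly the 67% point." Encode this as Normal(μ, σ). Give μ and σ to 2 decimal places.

μ = -14.11, σ = 34.80

The p-quantile of Normal(μ,σ) is μ + z_p·σ, with z_{0.08} = -1.405 and z_{0.67} = 0.4399.
Eliminate σ: μ = (z₂·x₁ − z₁·x₂)/(z₂ − z₁) = (0.4399·-63 − (-1.405)·1.2)/1.845 = -14.11.
Then σ = (x₂ − x₁)/(z₂ − z₁) = (1.2 − -63)/1.845 = 34.80.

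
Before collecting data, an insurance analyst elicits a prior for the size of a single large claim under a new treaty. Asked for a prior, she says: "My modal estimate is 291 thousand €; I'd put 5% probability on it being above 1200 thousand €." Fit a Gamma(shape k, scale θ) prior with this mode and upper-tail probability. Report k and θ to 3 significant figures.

k ≈ 2.25, θ ≈ 234

Gamma(k,θ) with k>1 has mode (k−1)θ, so θ = 291/(k−1).
Need P(X < 1200) = 0.95 with θ tied to k this way. Start at k = 2, θ = 291: P(X<1200) ≈ 0.917.
Too low — raise k to concentrate. Iterating converges to k ≈ 2.25.
Then θ = 291/(2.25−1) ≈ 234.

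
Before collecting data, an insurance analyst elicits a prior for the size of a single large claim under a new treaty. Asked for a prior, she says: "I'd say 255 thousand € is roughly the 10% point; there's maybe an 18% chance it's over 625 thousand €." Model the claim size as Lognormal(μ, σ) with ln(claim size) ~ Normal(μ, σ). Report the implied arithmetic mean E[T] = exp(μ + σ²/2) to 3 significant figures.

E[T] ≈ 468 thousand €

If T ~ Lognormal(μ,σ) then ln T ~ Normal(μ,σ), so the p-quantile of ln T is μ + z_p·σ.
ln(255) = 5.541 and ln(625) = 6.438; z_{0.1} = -1.282, z_{0.82} = 0.9154.
σ = (6.438 − 5.541)/(0.9154 − (-1.282)) = 0.408.
μ = 5.541 − (-1.282)·0.408 = 6.064.
E[T] = exp(μ + σ²/2) = exp(6.064 + 0.0833) = 468 thousand €.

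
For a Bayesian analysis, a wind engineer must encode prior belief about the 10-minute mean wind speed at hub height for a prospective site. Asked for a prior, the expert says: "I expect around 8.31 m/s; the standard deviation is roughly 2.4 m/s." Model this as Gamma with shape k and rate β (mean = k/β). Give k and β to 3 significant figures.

For Gamma(k, rate β): mean = k/β, variance = k/β², so CV = 1/√k.
CV = SD/mean = 2.4/8.31 = 0.2888, hence k = 1/CV² = 12.
Then β = k/mean = 12/8.31 = 1.44.

k ≈ 12, β ≈ 1.44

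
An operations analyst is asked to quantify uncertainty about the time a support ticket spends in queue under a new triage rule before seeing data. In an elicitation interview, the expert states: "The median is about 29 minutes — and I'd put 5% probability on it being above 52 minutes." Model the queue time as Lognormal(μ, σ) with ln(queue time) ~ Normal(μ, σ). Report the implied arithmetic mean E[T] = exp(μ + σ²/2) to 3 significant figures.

If T ~ Lognormal(μ,σ) then ln T ~ Normal(μ,σ), so the p-quantile of ln T is μ + z_p·σ.
ln(29) = 3.367 and ln(52) = 3.951; z_{0.5} = 0, z_{0.95} = 1.645.
σ = (3.951 − 3.367)/(1.645 − (0)) = 0.355.
μ = 3.367 − (0)·0.355 = 3.367.
E[T] = exp(μ + σ²/2) = exp(3.367 + 0.0630) = 30.9 minutes.

E[T] ≈ 30.9 minutes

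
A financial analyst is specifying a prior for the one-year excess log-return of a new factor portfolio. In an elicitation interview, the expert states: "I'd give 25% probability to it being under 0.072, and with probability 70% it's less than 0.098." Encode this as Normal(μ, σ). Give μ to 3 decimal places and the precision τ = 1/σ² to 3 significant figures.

μ = 0.087, τ = 2130

For Normal(μ,σ), the p-quantile is μ + z_p·σ. Here z_{0.25} = -0.6745, z_{0.7} = 0.5244.
So 0.072 = μ − 0.6745σ and 0.098 = μ + 0.5244σ.
Subtracting: σ = (0.098 − 0.072)/(0.5244 − (-0.6745)) = 0.022.
Then μ = 0.072 − (-0.6745)·0.022 = 0.087.
Precision τ = 1/σ² = 1/0.02169² = 2130.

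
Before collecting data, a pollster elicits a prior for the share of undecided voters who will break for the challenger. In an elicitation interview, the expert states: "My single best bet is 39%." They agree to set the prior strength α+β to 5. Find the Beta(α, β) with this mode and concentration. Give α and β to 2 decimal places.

α = 2.17, β = 2.83

For α,β > 1 the Beta mode is (α−1)/(α+β−2). With α+β = 5, the mode is (α−1)/3.
Set (α−1)/3 = 0.39 → α = 1 + 0.39·3 = 2.17.
β = 5 − α = 2.83.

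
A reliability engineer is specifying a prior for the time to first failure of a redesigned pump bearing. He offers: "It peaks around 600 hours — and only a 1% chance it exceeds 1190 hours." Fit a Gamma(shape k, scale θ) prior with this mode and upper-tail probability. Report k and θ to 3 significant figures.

Gamma(k,θ) with k>1 has mode (k−1)θ, so θ = 600/(k−1).
Need P(X < 1190) = 0.99 with θ tied to k this way. Start at k = 2, θ = 600: P(X<1190) ≈ 0.589.
Too low — raise k to concentrate. Iterating converges to k ≈ 11.5.
Then θ = 600/(11.5−1) ≈ 57.2.

k ≈ 11.5, θ ≈ 57.2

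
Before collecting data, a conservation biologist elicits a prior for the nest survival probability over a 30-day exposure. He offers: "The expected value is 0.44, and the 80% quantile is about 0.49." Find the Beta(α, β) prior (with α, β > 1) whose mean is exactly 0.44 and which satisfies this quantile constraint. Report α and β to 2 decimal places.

With mean 0.44 fixed, write α = 0.44s, β = 0.56s where s = α+β.
Need P(θ < 0.49) = 0.8 under Beta(0.44s, 0.56s). Normal approximation: (q−m)/√(m(1−m)/s) ≈ z_{0.8} = 0.842, so s ≈ 0.44·0.56·(0.842)²/(0.49−0.44)² = 69.8.
At s = 69.8: P(θ<0.49) ≈ 0.801. Adjusting to match 0.8 gives s ≈ 69.48.
So α = 0.44·69.48 ≈ 30.57, β = 0.56·69.48 ≈ 38.91.

α ≈ 30.57, β ≈ 38.91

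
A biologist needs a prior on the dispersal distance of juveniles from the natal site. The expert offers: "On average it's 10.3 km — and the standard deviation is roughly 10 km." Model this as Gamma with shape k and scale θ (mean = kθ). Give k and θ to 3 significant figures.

k ≈ 1.06, θ ≈ 9.71

For Gamma(k, scale θ): mean = kθ, variance = kθ², so CV = 1/√k.
CV = SD/mean = 10/10.3 = 0.9709, hence k = 1/CV² = 1.06.
Then θ = mean/k = 10.3/1.06 = 9.71.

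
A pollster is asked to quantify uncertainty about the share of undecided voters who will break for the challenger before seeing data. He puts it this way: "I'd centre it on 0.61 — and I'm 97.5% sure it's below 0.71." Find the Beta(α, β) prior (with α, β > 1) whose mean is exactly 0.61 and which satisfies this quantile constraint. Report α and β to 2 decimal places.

α ≈ 52.23, β ≈ 33.39

With mean 0.61 fixed, write α = 0.61s, β = 0.39s where s = α+β.
Need P(θ < 0.71) = 0.975 under Beta(0.61s, 0.39s). Normal approximation: (q−m)/√(m(1−m)/s) ≈ z_{0.975} = 1.96, so s ≈ 0.61·0.39·(1.96)²/(0.71−0.61)² = 91.4.
At s = 91.4: P(θ<0.71) ≈ 0.979. Adjusting to match 0.975 gives s ≈ 85.62.
So α = 0.61·85.62 ≈ 52.23, β = 0.39·85.62 ≈ 33.39.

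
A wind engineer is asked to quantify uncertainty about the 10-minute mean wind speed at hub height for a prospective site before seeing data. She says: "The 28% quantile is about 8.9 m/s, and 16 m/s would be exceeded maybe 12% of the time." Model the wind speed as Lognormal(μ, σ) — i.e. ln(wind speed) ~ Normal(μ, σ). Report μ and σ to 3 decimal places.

μ ≈ 2.381, σ ≈ 0.334

If T ~ Lognormal(μ,σ) then ln T ~ Normal(μ,σ), so the p-quantile of ln T is μ + z_p·σ.
ln(8.9) = 2.186 and ln(16) = 2.773; z_{0.28} = -0.5828, z_{0.88} = 1.175.
σ = (2.773 − 2.186)/(1.175 − (-0.5828)) = 0.334.
μ = 2.186 − (-0.5828)·0.334 = 2.381.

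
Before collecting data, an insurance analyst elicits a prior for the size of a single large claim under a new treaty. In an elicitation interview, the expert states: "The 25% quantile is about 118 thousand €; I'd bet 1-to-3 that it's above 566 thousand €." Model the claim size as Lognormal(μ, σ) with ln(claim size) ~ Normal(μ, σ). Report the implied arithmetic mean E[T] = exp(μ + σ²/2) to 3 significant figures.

E[T] ≈ 508 thousand €

If T ~ Lognormal(μ,σ) then ln T ~ Normal(μ,σ), so the p-quantile of ln T is μ + z_p·σ.
ln(118) = 4.771 and ln(566) = 6.339; z_{0.25} = -0.6745, z_{0.75} = 0.6745.
σ = (6.339 − 4.771)/(0.6745 − (-0.6745)) = 1.162.
μ = 4.771 − (-0.6745)·1.162 = 5.555.
E[T] = exp(μ + σ²/2) = exp(5.555 + 0.6755) = 508 thousand €.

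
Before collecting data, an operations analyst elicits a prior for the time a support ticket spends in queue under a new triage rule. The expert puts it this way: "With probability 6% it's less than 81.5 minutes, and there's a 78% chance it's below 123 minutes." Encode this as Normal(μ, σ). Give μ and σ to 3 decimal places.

For Normal(μ,σ), the p-quantile is μ + z_p·σ. Here z_{0.06} = -1.555, z_{0.78} = 0.7722.
So 81.5 = μ − 1.555σ and 123 = μ + 0.7722σ.
Subtracting: σ = (123 − 81.5)/(0.7722 − (-1.555)) = 17.834.
Then μ = 81.5 − (-1.555)·17.834 = 109.228.

μ = 109.228, σ = 17.834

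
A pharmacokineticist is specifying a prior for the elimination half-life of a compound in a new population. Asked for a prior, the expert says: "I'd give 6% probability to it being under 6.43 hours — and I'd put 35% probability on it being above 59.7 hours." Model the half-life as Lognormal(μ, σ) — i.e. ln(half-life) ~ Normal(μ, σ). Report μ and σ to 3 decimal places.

If T ~ Lognormal(μ,σ) then ln T ~ Normal(μ,σ), so the p-quantile of ln T is μ + z_p·σ.
ln(6.43) = 1.861 and ln(59.7) = 4.089; z_{0.06} = -1.555, z_{0.65} = 0.3853.
σ = (4.089 − 1.861)/(0.3853 − (-1.555)) = 1.149.
μ = 1.861 − (-1.555)·1.149 = 3.647.

μ ≈ 3.647, σ ≈ 1.149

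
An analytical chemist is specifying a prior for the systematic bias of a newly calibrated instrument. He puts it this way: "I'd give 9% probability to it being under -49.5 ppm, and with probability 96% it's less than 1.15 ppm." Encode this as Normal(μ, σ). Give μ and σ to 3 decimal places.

μ = -27.533, σ = 16.384

For Normal(μ,σ), the p-quantile is μ + z_p·σ. Here z_{0.09} = -1.341, z_{0.96} = 1.751.
So -49.5 = μ − 1.341σ and 1.15 = μ + 1.751σ.
Subtracting: σ = (1.15 − -49.5)/(1.751 − (-1.341)) = 16.384.
Then μ = -49.5 − (-1.341)·16.384 = -27.533.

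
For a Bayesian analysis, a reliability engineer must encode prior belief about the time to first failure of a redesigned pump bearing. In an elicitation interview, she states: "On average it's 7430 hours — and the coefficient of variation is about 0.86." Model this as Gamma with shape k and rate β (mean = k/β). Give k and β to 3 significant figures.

k ≈ 1.35, β ≈ 0.000182

For Gamma(k, rate β): mean = k/β, variance = k/β², so CV = 1/√k.
CV = 0.86, hence k = 1/CV² = 1.35.
Then β = k/mean = 1.35/7430 = 0.000182.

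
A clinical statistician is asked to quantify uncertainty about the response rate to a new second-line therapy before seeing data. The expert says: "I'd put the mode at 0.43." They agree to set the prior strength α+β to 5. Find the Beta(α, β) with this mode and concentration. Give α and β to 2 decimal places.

α = 2.29, β = 2.71

For α,β > 1 the Beta mode is (α−1)/(α+β−2). With α+β = 5, the mode is (α−1)/3.
Set (α−1)/3 = 0.43 → α = 1 + 0.43·3 = 2.29.
β = 5 − α = 2.71.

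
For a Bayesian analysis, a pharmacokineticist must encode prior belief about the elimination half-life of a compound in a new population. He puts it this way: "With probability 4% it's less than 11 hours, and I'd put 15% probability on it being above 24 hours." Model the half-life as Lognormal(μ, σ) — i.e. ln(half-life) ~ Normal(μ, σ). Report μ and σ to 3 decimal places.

μ ≈ 2.888, σ ≈ 0.280

If T ~ Lognormal(μ,σ) then ln T ~ Normal(μ,σ), so the p-quantile of ln T is μ + z_p·σ.
ln(11) = 2.398 and ln(24) = 3.178; z_{0.04} = -1.751, z_{0.85} = 1.036.
σ = (3.178 − 2.398)/(1.036 − (-1.751)) = 0.280.
μ = 2.398 − (-1.751)·0.280 = 2.888.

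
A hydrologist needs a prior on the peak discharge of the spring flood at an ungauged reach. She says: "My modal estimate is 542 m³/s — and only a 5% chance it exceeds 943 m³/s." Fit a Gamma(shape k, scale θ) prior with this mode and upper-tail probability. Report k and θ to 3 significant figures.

k ≈ 10.1, θ ≈ 59.6

Gamma(k,θ) with k>1 has mode (k−1)θ, so θ = 542/(k−1).
Need P(X < 943) = 0.95 with θ tied to k this way. Start at k = 2, θ = 542: P(X<943) ≈ 0.519.
Too low — raise k to concentrate. Iterating converges to k ≈ 10.1.
Then θ = 542/(10.1−1) ≈ 59.6.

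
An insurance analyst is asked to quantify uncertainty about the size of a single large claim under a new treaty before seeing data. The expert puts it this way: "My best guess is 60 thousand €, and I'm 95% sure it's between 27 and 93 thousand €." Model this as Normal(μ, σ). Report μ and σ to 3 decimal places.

μ = 60.000, σ = 16.837

A symmetric 95% interval runs μ ± z·σ with z = 1.96.
Half-width = 33, so σ = 33/1.96 = 16.837.
μ is the stated best guess, 60.000.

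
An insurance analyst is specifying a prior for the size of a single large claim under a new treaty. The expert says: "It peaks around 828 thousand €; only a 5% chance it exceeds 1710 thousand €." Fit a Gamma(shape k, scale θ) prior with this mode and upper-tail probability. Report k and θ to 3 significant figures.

k ≈ 6.26, θ ≈ 157

Gamma(k,θ) with k>1 has mode (k−1)θ, so θ = 828/(k−1).
Need P(X < 1710) = 0.95 with θ tied to k this way. Start at k = 2, θ = 828: P(X<1710) ≈ 0.611.
Too low — raise k to concentrate. Iterating converges to k ≈ 6.26.
Then θ = 828/(6.26−1) ≈ 157.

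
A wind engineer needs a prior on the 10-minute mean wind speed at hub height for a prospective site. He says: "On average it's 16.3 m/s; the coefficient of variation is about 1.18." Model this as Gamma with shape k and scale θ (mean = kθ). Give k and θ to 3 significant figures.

For Gamma(k, scale θ): mean = kθ, variance = kθ², so CV = 1/√k.
CV = 1.18, hence k = 1/CV² = 0.718.
Then θ = mean/k = 16.3/0.718 = 22.7.

k ≈ 0.718, θ ≈ 22.7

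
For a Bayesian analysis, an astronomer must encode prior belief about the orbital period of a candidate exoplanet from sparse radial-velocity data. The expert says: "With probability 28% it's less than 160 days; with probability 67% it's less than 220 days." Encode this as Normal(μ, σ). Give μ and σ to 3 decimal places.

μ = 194.192, σ = 58.665

For Normal(μ,σ), the p-quantile is μ + z_p·σ. Here z_{0.28} = -0.5828, z_{0.67} = 0.4399.
So 160 = μ − 0.5828σ and 220 = μ + 0.4399σ.
Subtracting: σ = (220 − 160)/(0.4399 − (-0.5828)) = 58.665.
Then μ = 160 − (-0.5828)·58.665 = 194.192.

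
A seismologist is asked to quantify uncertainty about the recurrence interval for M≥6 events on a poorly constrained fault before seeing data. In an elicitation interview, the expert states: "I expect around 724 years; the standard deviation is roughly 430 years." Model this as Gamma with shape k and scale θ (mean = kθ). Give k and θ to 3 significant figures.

k ≈ 2.83, θ ≈ 255

For Gamma(k, scale θ): mean = kθ, variance = kθ², so CV = 1/√k.
CV = SD/mean = 430/724 = 0.5939, hence k = 1/CV² = 2.83.
Then θ = mean/k = 724/2.83 = 255.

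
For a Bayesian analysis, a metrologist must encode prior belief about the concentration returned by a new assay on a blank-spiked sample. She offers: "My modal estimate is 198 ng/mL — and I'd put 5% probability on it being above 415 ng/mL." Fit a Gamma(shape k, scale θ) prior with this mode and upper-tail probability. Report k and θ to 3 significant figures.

k ≈ 6.04, θ ≈ 39.3

Gamma(k,θ) with k>1 has mode (k−1)θ, so θ = 198/(k−1).
Need P(X < 415) = 0.95 with θ tied to k this way. Start at k = 2, θ = 198: P(X<415) ≈ 0.619.
Too low — raise k to concentrate. Iterating converges to k ≈ 6.04.
Then θ = 198/(6.04−1) ≈ 39.3.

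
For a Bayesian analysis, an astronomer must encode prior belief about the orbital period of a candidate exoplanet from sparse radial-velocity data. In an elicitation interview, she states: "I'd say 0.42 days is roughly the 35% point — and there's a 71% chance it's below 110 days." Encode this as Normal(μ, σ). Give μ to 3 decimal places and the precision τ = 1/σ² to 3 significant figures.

μ = 45.400, τ = 7.34e-05

For Normal(μ,σ), the p-quantile is μ + z_p·σ. Here z_{0.35} = -0.3853, z_{0.71} = 0.5534.
So 0.42 = μ − 0.3853σ and 110 = μ + 0.5534σ.
Subtracting: σ = (110 − 0.42)/(0.5534 − (-0.3853)) = 116.735.
Then μ = 0.42 − (-0.3853)·116.735 = 45.400.
Precision τ = 1/σ² = 1/116.7² = 7.34e-05.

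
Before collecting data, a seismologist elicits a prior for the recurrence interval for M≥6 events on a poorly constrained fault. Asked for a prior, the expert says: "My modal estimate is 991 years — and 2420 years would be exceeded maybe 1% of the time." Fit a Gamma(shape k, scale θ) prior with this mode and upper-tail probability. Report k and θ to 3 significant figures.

k ≈ 6.92, θ ≈ 167

Gamma(k,θ) with k>1 has mode (k−1)θ, so θ = 991/(k−1).
Need P(X < 2420) = 0.99 with θ tied to k this way. Start at k = 2, θ = 991: P(X<2420) ≈ 0.701.
Too low — raise k to concentrate. Iterating converges to k ≈ 6.92.
Then θ = 991/(6.92−1) ≈ 167.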